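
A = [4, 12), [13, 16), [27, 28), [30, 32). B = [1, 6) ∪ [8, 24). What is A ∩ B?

[4, 6) ∪ [8, 12) ∪ [13, 16)

[4, 12) ∩ B → [4, 6), [8, 12).
[13, 16) ∩ B → [13, 16).
[27, 28) meets no B interval.
[30, 32) meets no B interval.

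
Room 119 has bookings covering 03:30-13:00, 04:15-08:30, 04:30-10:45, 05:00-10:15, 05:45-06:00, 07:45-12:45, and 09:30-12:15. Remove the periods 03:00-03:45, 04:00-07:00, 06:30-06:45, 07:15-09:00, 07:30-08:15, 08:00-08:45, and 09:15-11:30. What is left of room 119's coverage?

03:45–04:00, 07:00–07:15, 09:00–09:15, 11:30–13:00

First set merges to 03:30–13:00.
Second set merges to 03:00–03:45, 04:00–07:00, 07:15–09:00, 09:15–11:30.
03:30–13:00 \ B = 03:45–04:00, 07:00–07:15, 09:00–09:15, 11:30–13:00.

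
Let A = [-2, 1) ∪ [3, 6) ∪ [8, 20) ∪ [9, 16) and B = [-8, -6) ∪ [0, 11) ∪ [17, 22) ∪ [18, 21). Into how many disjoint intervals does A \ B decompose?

2

A, merged: [-2, 1), [3, 6), [8, 20).
B, merged: [-8, -6), [0, 11), [17, 22).
A \ B = [-2, 0), [11, 17).
That is 2 disjoint pieces.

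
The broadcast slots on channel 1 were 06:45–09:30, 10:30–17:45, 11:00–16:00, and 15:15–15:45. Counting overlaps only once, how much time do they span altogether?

10 h

Merged: 06:45–09:30, 10:30–17:45.
Lengths: 2 h 45 min + 7 h 15 min = 10 h.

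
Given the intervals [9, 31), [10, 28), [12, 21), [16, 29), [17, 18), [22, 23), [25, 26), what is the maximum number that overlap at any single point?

Walk the sorted start/end points keeping a running depth.
The depth first hits 5 at 17.

5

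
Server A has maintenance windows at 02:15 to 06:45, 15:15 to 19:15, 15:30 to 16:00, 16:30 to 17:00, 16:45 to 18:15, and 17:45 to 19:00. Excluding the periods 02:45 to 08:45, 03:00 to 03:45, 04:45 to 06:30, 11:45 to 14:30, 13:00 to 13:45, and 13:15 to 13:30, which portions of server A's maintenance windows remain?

02:15–02:45, 15:15–19:15

Merge the first list: 02:15–06:45, 15:15–19:15.
Merge the second list: 02:45–08:45, 11:45–14:30.
02:15–06:45 \ B = 02:15–02:45.
15:15–19:15: nothing removed.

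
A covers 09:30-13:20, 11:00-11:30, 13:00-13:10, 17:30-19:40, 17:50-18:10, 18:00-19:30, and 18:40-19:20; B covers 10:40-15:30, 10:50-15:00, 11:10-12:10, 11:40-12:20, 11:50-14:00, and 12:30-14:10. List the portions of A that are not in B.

09:30-10:40, 17:30-19:40

A, merged: 09:30-13:20, 17:30-19:40.
B, merged: 10:40-15:30.
09:30-13:20 with B removed leaves 09:30-10:40.
17:30-19:40 is untouched.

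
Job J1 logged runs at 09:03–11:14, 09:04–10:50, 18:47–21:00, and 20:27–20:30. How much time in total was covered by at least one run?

Merged: 09:03–11:14, 18:47–21:00.
Lengths: 2 h 11 min + 2 h 13 min = 4 h 24 min.

4 h 24 min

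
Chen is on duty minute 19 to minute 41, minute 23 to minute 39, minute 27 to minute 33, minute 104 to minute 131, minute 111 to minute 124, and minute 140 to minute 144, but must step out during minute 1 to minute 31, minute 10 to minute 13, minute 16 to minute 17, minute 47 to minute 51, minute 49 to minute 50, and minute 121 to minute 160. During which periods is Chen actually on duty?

minute 31 to minute 41, minute 104 to minute 121

Merge the first list: minute 19 to minute 41, minute 104 to minute 131, minute 140 to minute 144.
Merge the second list: minute 1 to minute 31, minute 47 to minute 51, minute 121 to minute 160.
minute 19 to minute 41 \ B = minute 31 to minute 41.
minute 104 to minute 131 \ B = minute 104 to minute 121.
minute 140 to minute 144: entirely removed.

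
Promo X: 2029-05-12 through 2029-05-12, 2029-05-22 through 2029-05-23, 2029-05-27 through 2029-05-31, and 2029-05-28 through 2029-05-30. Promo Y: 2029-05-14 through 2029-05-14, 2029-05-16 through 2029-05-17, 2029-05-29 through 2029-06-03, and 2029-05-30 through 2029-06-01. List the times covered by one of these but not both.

Merge the first list: 2029-05-12 through 2029-05-12, 2029-05-22 through 2029-05-23, 2029-05-27 through 2029-05-31.
Merge the second list: 2029-05-14 through 2029-05-14, 2029-05-16 through 2029-05-17, 2029-05-29 through 2029-06-03.
A \ B = 2029-05-12 through 2029-05-12, 2029-05-22 through 2029-05-23, 2029-05-27 through 2029-05-28.
B \ A = 2029-05-14 through 2029-05-14, 2029-05-16 through 2029-05-17, 2029-06-01 through 2029-06-03.
Union of the two gives the symmetric difference.

2029-05-12 through 2029-05-12, 2029-05-14 through 2029-05-14, 2029-05-16 through 2029-05-17, 2029-05-22 through 2029-05-23, 2029-05-27 through 2029-05-28, 2029-06-01 through 2029-06-03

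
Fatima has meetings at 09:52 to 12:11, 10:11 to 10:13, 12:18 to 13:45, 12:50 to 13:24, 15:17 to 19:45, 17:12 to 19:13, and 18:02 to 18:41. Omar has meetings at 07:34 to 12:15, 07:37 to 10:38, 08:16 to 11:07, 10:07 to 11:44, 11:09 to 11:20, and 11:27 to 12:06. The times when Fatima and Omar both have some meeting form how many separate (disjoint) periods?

1

A, merged: 09:52-12:11, 12:18-13:45, 15:17-19:45.
B, merged: 07:34-12:15.
A ∩ B = 09:52-12:11.
That is 1 disjoint piece.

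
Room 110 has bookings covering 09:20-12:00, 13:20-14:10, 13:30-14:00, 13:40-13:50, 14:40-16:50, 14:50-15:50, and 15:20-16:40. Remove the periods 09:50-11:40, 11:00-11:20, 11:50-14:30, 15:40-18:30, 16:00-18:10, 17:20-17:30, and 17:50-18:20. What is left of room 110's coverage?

09:20-09:50, 11:40-11:50, 14:40-15:40

Merge the first list: 09:20-12:00, 13:20-14:10, 14:40-16:50.
Merge the second list: 09:50-11:40, 11:50-14:30, 15:40-18:30.
09:20-12:00 minus B → 09:20-09:50, 11:40-11:50.
13:20-14:10: fully covered by B → removed.
14:40-16:50 minus B → 14:40-15:40.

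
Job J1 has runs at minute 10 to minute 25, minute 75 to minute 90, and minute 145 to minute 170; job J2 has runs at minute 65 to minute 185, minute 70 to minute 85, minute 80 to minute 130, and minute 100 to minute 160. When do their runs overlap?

minute 75 to minute 90, minute 145 to minute 170

Merge the second list: minute 65 to minute 185.
minute 10 to minute 25 falls entirely outside B.
minute 75 to minute 90 overlaps B on minute 75 to minute 90.
minute 145 to minute 170 overlaps B on minute 145 to minute 170.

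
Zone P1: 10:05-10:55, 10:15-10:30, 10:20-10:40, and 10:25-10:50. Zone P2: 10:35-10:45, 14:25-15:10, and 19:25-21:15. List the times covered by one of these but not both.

10:05-10:35, 10:45-10:55, 14:25-15:10, 19:25-21:15

First set merges to 10:05-10:55.
A \ B = 10:05-10:35, 10:45-10:55.
B \ A = 14:25-15:10, 19:25-21:15.
Union of the two gives the symmetric difference.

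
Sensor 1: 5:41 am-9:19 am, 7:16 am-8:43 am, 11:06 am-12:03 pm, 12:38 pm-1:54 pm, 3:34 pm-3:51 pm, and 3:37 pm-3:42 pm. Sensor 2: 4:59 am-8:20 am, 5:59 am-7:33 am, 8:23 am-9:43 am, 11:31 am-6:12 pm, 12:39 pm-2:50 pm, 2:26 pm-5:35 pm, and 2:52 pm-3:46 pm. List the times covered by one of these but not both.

4:59 am-5:41 am, 8:20 am-8:23 am, 9:19 am-9:43 am, 11:06 am-11:31 am, 12:03 pm-12:38 pm, 1:54 pm-3:34 pm, 3:51 pm-6:12 pm

Merge the first list: 5:41 am-9:19 am, 11:06 am-12:03 pm, 12:38 pm-1:54 pm, 3:34 pm-3:51 pm.
Merge the second list: 4:59 am-8:20 am, 8:23 am-9:43 am, 11:31 am-6:12 pm.
Only in the first: 8:20 am-8:23 am, 11:06 am-11:31 am.
Only in the second: 4:59 am-5:41 am, 9:19 am-9:43 am, 12:03 pm-12:38 pm, 1:54 pm-3:34 pm, 3:51 pm-6:12 pm.
Together these are the periods covered by exactly one.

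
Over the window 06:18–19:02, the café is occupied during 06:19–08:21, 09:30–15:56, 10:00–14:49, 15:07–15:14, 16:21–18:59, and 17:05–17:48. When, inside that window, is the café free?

06:18-06:19, 08:21-09:30, 15:56-16:21, 18:59-19:02

The merged coverage is 06:19-08:21, 09:30-15:56, 16:21-18:59.
Complement within 06:18-19:02: 06:18-06:19, 08:21-09:30, 15:56-16:21, 18:59-19:02.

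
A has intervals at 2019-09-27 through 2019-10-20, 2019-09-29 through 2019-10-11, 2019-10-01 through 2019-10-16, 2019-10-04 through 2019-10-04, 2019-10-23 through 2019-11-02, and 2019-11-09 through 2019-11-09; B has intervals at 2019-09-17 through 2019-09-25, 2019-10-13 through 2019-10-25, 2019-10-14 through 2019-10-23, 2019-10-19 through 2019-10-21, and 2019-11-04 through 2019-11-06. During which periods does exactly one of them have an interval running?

Merge the first list: 2019-09-27 through 2019-10-20, 2019-10-23 through 2019-11-02, 2019-11-09 through 2019-11-09.
Merge the second list: 2019-09-17 through 2019-09-25, 2019-10-13 through 2019-10-25, 2019-11-04 through 2019-11-06.
A but not B: 2019-09-27 through 2019-10-12, 2019-10-26 through 2019-11-02, 2019-11-09 through 2019-11-09.
B but not A: 2019-09-17 through 2019-09-25, 2019-10-21 through 2019-10-22, 2019-11-04 through 2019-11-06.
Combining gives A △ B.

2019-09-17 through 2019-09-25, 2019-09-27 through 2019-10-12, 2019-10-21 through 2019-10-22, 2019-10-26 through 2019-11-02, 2019-11-04 through 2019-11-06, 2019-11-09 through 2019-11-09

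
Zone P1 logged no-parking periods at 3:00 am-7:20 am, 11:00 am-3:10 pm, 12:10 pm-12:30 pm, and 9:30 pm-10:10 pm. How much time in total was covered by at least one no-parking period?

9 h 10 min

Merged: 3:00 am–7:20 am, 11:00 am–3:10 pm, 9:30 pm–10:10 pm.
Lengths: 4 h 20 min + 4 h 10 min + 40 min = 9 h 10 min.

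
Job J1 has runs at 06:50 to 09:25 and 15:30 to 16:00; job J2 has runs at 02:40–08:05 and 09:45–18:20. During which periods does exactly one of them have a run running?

02:40-06:50, 08:05-09:25, 09:45-15:30, 16:00-18:20

A but not B: 08:05-09:25.
B but not A: 02:40-06:50, 09:45-15:30, 16:00-18:20.
Combining gives A △ B.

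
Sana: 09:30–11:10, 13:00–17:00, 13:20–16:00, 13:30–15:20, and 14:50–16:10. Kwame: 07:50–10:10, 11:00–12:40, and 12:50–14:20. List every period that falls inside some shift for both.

Merge the first list: 09:30–11:10, 13:00–17:00.
09:30–11:10 ∩ B → 09:30–10:10, 11:00–11:10.
13:00–17:00 ∩ B → 13:00–14:20.

09:30–10:10, 11:00–11:10, 13:00–14:20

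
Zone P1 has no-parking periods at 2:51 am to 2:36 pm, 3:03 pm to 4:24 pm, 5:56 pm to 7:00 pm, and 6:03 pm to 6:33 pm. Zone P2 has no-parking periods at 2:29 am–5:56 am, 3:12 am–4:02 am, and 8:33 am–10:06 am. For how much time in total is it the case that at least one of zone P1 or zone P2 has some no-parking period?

First set merges to 2:51 am–2:36 pm, 3:03 pm–4:24 pm, 5:56 pm–7:00 pm.
Second set merges to 2:29 am–5:56 am, 8:33 am–10:06 am.
A ∪ B = 2:29 am–2:36 pm, 3:03 pm–4:24 pm, 5:56 pm–7:00 pm.
Total: 12 h 7 min + 1 h 21 min + 1 h 4 min = 14 h 32 min.

14 h 32 min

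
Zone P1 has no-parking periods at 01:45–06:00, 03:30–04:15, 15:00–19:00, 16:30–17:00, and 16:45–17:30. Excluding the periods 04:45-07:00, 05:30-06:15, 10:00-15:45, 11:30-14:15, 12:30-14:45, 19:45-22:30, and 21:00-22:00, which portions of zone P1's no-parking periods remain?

A, merged: 01:45–06:00, 15:00–19:00.
B, merged: 04:45–07:00, 10:00–15:45, 19:45–22:30.
01:45–06:00 minus B → 01:45–04:45.
15:00–19:00 minus B → 15:45–19:00.

01:45–04:45, 15:45–19:00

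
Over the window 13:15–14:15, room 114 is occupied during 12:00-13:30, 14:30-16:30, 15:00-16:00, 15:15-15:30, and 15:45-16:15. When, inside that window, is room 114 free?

13:30–14:15

After merging, the occupied span is 12:00–13:30, 14:30–16:30.
Uncovered inside 13:15–14:15: 13:30–14:15.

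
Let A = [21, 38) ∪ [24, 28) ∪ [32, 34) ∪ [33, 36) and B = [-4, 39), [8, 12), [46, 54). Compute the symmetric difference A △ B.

First set merges to [21, 38).
Second set merges to [-4, 39), [46, 54).
A \ B = none.
B \ A = [-4, 21), [38, 39), [46, 54).
Union of the two gives the symmetric difference.

[-4, 21) ∪ [38, 39) ∪ [46, 54)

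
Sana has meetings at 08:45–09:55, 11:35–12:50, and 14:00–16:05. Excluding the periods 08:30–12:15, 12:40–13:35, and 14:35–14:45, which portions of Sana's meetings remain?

08:45–09:55: fully covered by B → removed.
11:35–12:50 minus B → 12:15–12:40.
14:00–16:05 minus B → 14:00–14:35, 14:45–16:05.

12:15–12:40, 14:00–14:35, 14:45–16:05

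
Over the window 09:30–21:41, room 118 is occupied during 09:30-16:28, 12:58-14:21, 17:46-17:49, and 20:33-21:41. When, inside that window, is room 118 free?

16:28–17:46, 17:49–20:33

After merging, the occupied span is 09:30–16:28, 17:46–17:49, 20:33–21:41.
Complement within 09:30–21:41: 16:28–17:46, 17:49–20:33.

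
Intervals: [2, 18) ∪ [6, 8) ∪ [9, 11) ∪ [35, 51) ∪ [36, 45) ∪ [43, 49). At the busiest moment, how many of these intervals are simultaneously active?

3

Walk the sorted start/end points keeping a running depth.
The depth first hits 3 at 43.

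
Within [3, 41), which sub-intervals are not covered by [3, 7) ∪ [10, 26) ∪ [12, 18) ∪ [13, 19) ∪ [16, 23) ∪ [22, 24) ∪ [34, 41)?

[7, 10) ∪ [26, 34)

The merged coverage is [3, 7), [10, 26), [34, 41).
Complement within [3, 41): [7, 10), [26, 34).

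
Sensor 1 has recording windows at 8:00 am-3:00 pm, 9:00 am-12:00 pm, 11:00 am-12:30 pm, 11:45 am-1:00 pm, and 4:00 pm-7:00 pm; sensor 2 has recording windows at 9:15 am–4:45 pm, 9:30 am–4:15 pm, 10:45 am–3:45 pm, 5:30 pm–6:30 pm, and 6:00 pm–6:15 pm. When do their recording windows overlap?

9:15 am–3:00 pm, 4:00 pm–4:45 pm, 5:30 pm–6:30 pm

A, merged: 8:00 am–3:00 pm, 4:00 pm–7:00 pm.
B, merged: 9:15 am–4:45 pm, 5:30 pm–6:30 pm.
8:00 am–3:00 pm ∩ B → 9:15 am–3:00 pm.
4:00 pm–7:00 pm ∩ B → 4:00 pm–4:45 pm, 5:30 pm–6:30 pm.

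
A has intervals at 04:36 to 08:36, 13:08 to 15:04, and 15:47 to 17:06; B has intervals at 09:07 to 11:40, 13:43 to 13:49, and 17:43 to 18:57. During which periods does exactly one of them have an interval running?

A but not B: 04:36–08:36, 13:08–13:43, 13:49–15:04, 15:47–17:06.
B but not A: 09:07–11:40, 17:43–18:57.
Combining gives A △ B.

04:36–08:36, 09:07–11:40, 13:08–13:43, 13:49–15:04, 15:47–17:06, 17:43–18:57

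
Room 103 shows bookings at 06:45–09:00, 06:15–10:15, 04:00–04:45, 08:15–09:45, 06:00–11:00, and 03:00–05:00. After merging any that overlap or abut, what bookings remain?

Sort by start: 03:00–05:00, 04:00–04:45, 06:00–11:00, 06:15–10:15, 06:45–09:00, 08:15–09:45.
04:00–04:45 overlaps/touches 03:00–05:00 → extend to 03:00–05:00.
06:00–11:00 is disjoint → start new block.
06:15–10:15 overlaps/touches 06:00–11:00 → extend to 06:00–11:00.
06:45–09:00 overlaps/touches 06:00–11:00 → extend to 06:00–11:00.
08:15–09:45 overlaps/touches 06:00–11:00 → extend to 06:00–11:00.

03:00–05:00, 06:00–11:00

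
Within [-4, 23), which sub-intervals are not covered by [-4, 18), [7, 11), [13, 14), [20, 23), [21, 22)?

[18, 20)

After merging, the occupied span is [-4, 18), [20, 23).
Uncovered inside [-4, 23): [18, 20).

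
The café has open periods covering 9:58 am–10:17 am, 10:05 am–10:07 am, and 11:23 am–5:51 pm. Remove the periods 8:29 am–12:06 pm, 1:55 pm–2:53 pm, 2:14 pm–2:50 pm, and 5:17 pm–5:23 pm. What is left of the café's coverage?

Merge the first list: 9:58 am–10:17 am, 11:23 am–5:51 pm.
Merge the second list: 8:29 am–12:06 pm, 1:55 pm–2:53 pm, 5:17 pm–5:23 pm.
9:58 am–10:17 am lies entirely inside B → drops out.
11:23 am–5:51 pm with B removed leaves 12:06 pm–1:55 pm, 2:53 pm–5:17 pm, 5:23 pm–5:51 pm.

12:06 pm–1:55 pm, 2:53 pm–5:17 pm, 5:23 pm–5:51 pm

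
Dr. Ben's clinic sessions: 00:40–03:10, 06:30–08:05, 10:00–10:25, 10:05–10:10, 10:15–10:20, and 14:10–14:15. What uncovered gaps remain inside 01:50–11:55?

The merged coverage is 00:40-03:10, 06:30-08:05, 10:00-10:25, 14:10-14:15.
Gaps within 01:50-11:55: 03:10-06:30, 08:05-10:00, 10:25-11:55.

03:10-06:30, 08:05-10:00, 10:25-11:55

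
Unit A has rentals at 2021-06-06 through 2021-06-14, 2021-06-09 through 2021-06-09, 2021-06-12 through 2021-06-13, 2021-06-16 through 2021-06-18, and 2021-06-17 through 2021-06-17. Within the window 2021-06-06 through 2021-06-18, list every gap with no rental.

Covered (merged): 2021-06-06 through 2021-06-14, 2021-06-16 through 2021-06-18.
Uncovered inside 2021-06-06 through 2021-06-18: 2021-06-15 through 2021-06-15.

2021-06-15 through 2021-06-15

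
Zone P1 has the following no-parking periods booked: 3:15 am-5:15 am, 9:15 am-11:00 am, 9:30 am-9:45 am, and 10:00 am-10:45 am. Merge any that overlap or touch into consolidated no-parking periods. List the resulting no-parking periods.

9:15 am–11:00 am is disjoint → start new block.
9:30 am–9:45 am overlaps/touches 9:15 am–11:00 am → extend to 9:15 am–11:00 am.
10:00 am–10:45 am overlaps/touches 9:15 am–11:00 am → extend to 9:15 am–11:00 am.

3:15 am–5:15 am, 9:15 am–11:00 am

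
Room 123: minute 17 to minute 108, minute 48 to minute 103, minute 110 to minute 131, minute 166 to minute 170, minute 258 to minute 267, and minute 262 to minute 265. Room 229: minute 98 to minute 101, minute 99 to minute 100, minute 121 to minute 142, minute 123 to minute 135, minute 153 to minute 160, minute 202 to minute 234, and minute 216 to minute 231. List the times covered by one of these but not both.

Merge the first list: minute 17 to minute 108, minute 110 to minute 131, minute 166 to minute 170, minute 258 to minute 267.
Merge the second list: minute 98 to minute 101, minute 121 to minute 142, minute 153 to minute 160, minute 202 to minute 234.
A \ B = minute 17 to minute 98, minute 101 to minute 108, minute 110 to minute 121, minute 166 to minute 170, minute 258 to minute 267.
B \ A = minute 131 to minute 142, minute 153 to minute 160, minute 202 to minute 234.
Union of the two gives the symmetric difference.

minute 17 to minute 98, minute 101 to minute 108, minute 110 to minute 121, minute 131 to minute 142, minute 153 to minute 160, minute 166 to minute 170, minute 202 to minute 234, minute 258 to minute 267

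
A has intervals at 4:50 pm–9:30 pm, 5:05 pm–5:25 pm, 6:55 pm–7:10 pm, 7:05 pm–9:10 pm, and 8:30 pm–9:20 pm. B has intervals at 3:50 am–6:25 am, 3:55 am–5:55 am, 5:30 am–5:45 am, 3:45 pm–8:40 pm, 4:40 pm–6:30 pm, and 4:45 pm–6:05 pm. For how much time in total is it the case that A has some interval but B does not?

50 min

First set merges to 4:50 pm-9:30 pm.
Second set merges to 3:50 am-6:25 am, 3:45 pm-8:40 pm.
A \ B = 8:40 pm-9:30 pm.
Total: 50 min.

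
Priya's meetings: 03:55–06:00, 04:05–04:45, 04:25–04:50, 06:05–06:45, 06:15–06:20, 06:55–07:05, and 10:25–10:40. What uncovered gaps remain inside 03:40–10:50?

The merged coverage is 03:55-06:00, 06:05-06:45, 06:55-07:05, 10:25-10:40.
Gaps within 03:40-10:50: 03:40-03:55, 06:00-06:05, 06:45-06:55, 07:05-10:25, 10:40-10:50.

03:40-03:55, 06:00-06:05, 06:45-06:55, 07:05-10:25, 10:40-10:50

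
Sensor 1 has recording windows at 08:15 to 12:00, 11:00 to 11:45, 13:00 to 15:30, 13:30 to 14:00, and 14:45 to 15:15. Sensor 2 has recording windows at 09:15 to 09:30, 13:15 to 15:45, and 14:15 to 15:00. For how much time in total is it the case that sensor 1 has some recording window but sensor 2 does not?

3 h 45 min

Merge the first list: 08:15–12:00, 13:00–15:30.
Merge the second list: 09:15–09:30, 13:15–15:45.
A \ B = 08:15–09:15, 09:30–12:00, 13:00–13:15.
Total: 1 h + 2 h 30 min + 15 min = 3 h 45 min.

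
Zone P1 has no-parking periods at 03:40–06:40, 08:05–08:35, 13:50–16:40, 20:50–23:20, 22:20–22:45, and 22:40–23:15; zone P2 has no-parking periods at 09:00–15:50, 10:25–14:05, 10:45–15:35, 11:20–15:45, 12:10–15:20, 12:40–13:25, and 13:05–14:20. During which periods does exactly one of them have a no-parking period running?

A, merged: 03:40-06:40, 08:05-08:35, 13:50-16:40, 20:50-23:20.
B, merged: 09:00-15:50.
A \ B = 03:40-06:40, 08:05-08:35, 15:50-16:40, 20:50-23:20.
B \ A = 09:00-13:50.
Union of the two gives the symmetric difference.

03:40-06:40, 08:05-08:35, 09:00-13:50, 15:50-16:40, 20:50-23:20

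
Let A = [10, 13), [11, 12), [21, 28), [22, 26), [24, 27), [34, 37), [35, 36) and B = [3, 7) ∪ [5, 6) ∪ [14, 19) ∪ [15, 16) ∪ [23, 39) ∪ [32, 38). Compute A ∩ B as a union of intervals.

First set merges to [10, 13), [21, 28), [34, 37).
Second set merges to [3, 7), [14, 19), [23, 39).
[10, 13): no overlap with the second set.
[21, 28) meets the second set on [23, 28).
[34, 37) meets the second set on [34, 37).

[23, 28) ∪ [34, 37)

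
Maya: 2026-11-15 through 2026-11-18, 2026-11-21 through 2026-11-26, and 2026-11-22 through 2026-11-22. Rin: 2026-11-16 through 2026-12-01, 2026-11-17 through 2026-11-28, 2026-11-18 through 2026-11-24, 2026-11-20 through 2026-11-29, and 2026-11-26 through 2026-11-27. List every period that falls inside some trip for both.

2026-11-16 through 2026-11-18, 2026-11-21 through 2026-11-26

First set merges to 2026-11-15 through 2026-11-18, 2026-11-21 through 2026-11-26.
Second set merges to 2026-11-16 through 2026-12-01.
2026-11-15 through 2026-11-18 ∩ B → 2026-11-16 through 2026-11-18.
2026-11-21 through 2026-11-26 ∩ B → 2026-11-21 through 2026-11-26.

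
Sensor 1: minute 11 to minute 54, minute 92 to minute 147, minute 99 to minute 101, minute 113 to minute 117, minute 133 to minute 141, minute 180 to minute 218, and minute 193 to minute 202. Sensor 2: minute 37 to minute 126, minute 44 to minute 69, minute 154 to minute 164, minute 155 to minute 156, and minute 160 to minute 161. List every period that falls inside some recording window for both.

A, merged: minute 11 to minute 54, minute 92 to minute 147, minute 180 to minute 218.
B, merged: minute 37 to minute 126, minute 154 to minute 164.
minute 11 to minute 54 meets the second set on minute 37 to minute 54.
minute 92 to minute 147 meets the second set on minute 92 to minute 126.
minute 180 to minute 218: no overlap with the second set.

minute 37 to minute 54, minute 92 to minute 126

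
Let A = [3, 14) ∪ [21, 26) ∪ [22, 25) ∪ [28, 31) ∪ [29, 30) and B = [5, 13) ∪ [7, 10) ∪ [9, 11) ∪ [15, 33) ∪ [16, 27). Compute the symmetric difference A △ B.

Merge the first list: [3, 14), [21, 26), [28, 31).
Merge the second list: [5, 13), [15, 33).
Only in the first: [3, 5), [13, 14).
Only in the second: [15, 21), [26, 28), [31, 33).
Together these are the periods covered by exactly one.

[3, 5) ∪ [13, 14) ∪ [15, 21) ∪ [26, 28) ∪ [31, 33)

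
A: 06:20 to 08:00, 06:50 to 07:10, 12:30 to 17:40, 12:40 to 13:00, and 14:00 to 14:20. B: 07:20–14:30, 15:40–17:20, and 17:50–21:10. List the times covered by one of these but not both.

06:20–07:20, 08:00–12:30, 14:30–15:40, 17:20–17:40, 17:50–21:10

A, merged: 06:20–08:00, 12:30–17:40.
A but not B: 06:20–07:20, 14:30–15:40, 17:20–17:40.
B but not A: 08:00–12:30, 17:50–21:10.
Combining gives A △ B.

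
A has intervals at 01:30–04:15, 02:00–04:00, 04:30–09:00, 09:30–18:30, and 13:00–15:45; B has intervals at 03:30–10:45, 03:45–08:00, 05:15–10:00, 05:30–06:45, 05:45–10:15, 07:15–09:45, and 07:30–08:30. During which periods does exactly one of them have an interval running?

First set merges to 01:30-04:15, 04:30-09:00, 09:30-18:30.
Second set merges to 03:30-10:45.
A \ B = 01:30-03:30, 10:45-18:30.
B \ A = 04:15-04:30, 09:00-09:30.
Union of the two gives the symmetric difference.

01:30-03:30, 04:15-04:30, 09:00-09:30, 10:45-18:30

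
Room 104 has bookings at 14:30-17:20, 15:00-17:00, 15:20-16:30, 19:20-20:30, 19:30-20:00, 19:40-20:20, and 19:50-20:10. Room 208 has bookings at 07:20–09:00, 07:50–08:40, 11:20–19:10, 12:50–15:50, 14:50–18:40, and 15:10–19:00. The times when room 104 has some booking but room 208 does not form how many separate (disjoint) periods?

1

A, merged: 14:30–17:20, 19:20–20:30.
B, merged: 07:20–09:00, 11:20–19:10.
A \ B = 19:20–20:30.
That is 1 disjoint piece.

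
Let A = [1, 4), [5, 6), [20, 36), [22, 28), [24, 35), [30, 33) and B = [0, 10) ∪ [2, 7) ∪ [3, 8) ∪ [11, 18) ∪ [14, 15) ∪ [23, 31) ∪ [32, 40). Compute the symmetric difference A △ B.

[0, 1) ∪ [4, 5) ∪ [6, 10) ∪ [11, 18) ∪ [20, 23) ∪ [31, 32) ∪ [36, 40)

A, merged: [1, 4), [5, 6), [20, 36).
B, merged: [0, 10), [11, 18), [23, 31), [32, 40).
A but not B: [20, 23), [31, 32).
B but not A: [0, 1), [4, 5), [6, 10), [11, 18), [36, 40).
Combining gives A △ B.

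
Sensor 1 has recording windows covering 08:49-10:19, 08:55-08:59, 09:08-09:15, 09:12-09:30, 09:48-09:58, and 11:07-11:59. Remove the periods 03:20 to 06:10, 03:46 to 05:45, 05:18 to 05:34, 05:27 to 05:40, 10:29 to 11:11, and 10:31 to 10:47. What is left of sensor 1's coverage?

First set merges to 08:49–10:19, 11:07–11:59.
Second set merges to 03:20–06:10, 10:29–11:11.
08:49–10:19 is untouched.
11:07–11:59 with B removed leaves 11:11–11:59.

08:49–10:19, 11:11–11:59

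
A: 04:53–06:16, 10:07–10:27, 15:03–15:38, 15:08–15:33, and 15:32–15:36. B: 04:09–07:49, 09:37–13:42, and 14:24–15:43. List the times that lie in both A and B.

Merge the first list: 04:53-06:16, 10:07-10:27, 15:03-15:38.
04:53-06:16 ∩ B → 04:53-06:16.
10:07-10:27 ∩ B → 10:07-10:27.
15:03-15:38 ∩ B → 15:03-15:38.

04:53-06:16, 10:07-10:27, 15:03-15:38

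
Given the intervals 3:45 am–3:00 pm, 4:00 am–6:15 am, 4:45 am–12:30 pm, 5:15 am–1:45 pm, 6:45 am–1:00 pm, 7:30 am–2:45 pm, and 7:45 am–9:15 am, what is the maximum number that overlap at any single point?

Sweep endpoints in order; track running count of active intervals.
Peak of 6 reached at 7:45 am.

6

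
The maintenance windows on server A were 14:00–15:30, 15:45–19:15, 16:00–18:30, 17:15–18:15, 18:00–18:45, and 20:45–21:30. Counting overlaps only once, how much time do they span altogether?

Merged: 14:00–15:30, 15:45–19:15, 20:45–21:30.
Lengths: 1 h 30 min + 3 h 30 min + 45 min = 5 h 45 min.

5 h 45 min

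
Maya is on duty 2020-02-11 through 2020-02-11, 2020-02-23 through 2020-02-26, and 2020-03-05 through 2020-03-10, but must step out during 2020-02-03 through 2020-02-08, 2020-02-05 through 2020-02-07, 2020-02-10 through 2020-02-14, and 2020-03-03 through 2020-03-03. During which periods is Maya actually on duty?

Second set merges to 2020-02-03 through 2020-02-08, 2020-02-10 through 2020-02-14, 2020-03-03 through 2020-03-03.
2020-02-11 through 2020-02-11 lies entirely inside B → drops out.
2020-02-23 through 2020-02-26 is untouched.
2020-03-05 through 2020-03-10 is untouched.

2020-02-23 through 2020-02-26, 2020-03-05 through 2020-03-10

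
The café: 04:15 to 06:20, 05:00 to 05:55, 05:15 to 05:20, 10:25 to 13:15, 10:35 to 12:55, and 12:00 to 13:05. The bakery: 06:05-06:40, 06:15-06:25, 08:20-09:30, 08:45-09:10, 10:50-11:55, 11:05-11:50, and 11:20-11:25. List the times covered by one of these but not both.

A, merged: 04:15–06:20, 10:25–13:15.
B, merged: 06:05–06:40, 08:20–09:30, 10:50–11:55.
Only in the first: 04:15–06:05, 10:25–10:50, 11:55–13:15.
Only in the second: 06:20–06:40, 08:20–09:30.
Together these are the periods covered by exactly one.

04:15–06:05, 06:20–06:40, 08:20–09:30, 10:25–10:50, 11:55–13:15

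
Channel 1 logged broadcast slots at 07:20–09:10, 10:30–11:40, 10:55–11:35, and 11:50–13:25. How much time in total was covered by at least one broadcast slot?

4 h 35 min

Merged: 07:20-09:10, 10:30-11:40, 11:50-13:25.
Lengths: 1 h 50 min + 1 h 10 min + 1 h 35 min = 4 h 35 min.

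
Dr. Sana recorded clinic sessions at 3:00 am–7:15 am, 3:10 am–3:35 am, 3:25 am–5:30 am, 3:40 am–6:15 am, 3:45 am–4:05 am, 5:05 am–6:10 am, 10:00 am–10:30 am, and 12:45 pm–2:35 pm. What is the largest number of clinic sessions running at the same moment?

At 3:45 am, 4 of the intervals are simultaneously active.
No point has more.

4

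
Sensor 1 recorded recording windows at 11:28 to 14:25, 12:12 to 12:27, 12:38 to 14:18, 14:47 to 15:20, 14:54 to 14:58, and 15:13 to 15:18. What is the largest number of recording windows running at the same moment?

Sweep endpoints in order; track running count of active intervals.
Peak of 2 reached at 12:12.

2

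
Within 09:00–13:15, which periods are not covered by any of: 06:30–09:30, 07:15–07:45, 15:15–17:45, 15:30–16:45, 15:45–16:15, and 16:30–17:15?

After merging, the occupied span is 06:30–09:30, 15:15–17:45.
Uncovered inside 09:00–13:15: 09:30–13:15.

09:30–13:15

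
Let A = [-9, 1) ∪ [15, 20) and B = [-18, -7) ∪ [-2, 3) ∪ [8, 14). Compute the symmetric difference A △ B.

A \ B = [-7, -2), [15, 20).
B \ A = [-18, -9), [1, 3), [8, 14).
Union of the two gives the symmetric difference.

[-18, -9) ∪ [-7, -2) ∪ [1, 3) ∪ [8, 14) ∪ [15, 20)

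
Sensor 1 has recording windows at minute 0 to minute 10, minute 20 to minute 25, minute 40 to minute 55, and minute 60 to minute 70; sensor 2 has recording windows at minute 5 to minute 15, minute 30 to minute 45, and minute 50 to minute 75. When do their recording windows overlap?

minute 0 to minute 10 meets the second set on minute 5 to minute 10.
minute 20 to minute 25: no overlap with the second set.
minute 40 to minute 55 meets the second set on minute 40 to minute 45, minute 50 to minute 55.
minute 60 to minute 70 meets the second set on minute 60 to minute 70.

minute 5 to minute 10, minute 40 to minute 45, minute 50 to minute 55, minute 60 to minute 70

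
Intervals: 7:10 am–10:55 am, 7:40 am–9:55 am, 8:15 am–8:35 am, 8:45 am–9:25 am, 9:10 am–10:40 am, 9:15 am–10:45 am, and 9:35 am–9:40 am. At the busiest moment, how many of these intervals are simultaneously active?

At 9:15 am, 5 of the intervals are simultaneously active.
No point has more.

5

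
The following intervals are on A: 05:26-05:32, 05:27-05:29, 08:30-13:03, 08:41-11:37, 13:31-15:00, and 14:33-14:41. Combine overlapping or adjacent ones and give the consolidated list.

05:27–05:29 overlaps/touches 05:26–05:32 → extend to 05:26–05:32.
08:30–13:03 is disjoint → start new block.
08:41–11:37 overlaps/touches 08:30–13:03 → extend to 08:30–13:03.
13:31–15:00 is disjoint → start new block.
14:33–14:41 overlaps/touches 13:31–15:00 → extend to 13:31–15:00.

05:26–05:32, 08:30–13:03, 13:31–15:00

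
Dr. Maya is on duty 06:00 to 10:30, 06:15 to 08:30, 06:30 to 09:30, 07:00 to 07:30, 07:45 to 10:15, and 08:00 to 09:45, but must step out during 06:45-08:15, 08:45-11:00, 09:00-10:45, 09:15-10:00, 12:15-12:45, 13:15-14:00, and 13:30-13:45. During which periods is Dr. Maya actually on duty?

06:00-06:45, 08:15-08:45

First set merges to 06:00-10:30.
Second set merges to 06:45-08:15, 08:45-11:00, 12:15-12:45, 13:15-14:00.
06:00-10:30 \ B = 06:00-06:45, 08:15-08:45.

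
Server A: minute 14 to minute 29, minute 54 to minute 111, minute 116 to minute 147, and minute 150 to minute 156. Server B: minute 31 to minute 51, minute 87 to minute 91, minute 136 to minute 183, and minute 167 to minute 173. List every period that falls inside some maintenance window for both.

minute 87 to minute 91, minute 136 to minute 147, minute 150 to minute 156

Second set merges to minute 31 to minute 51, minute 87 to minute 91, minute 136 to minute 183.
minute 14 to minute 29 falls entirely outside B.
minute 54 to minute 111 overlaps B on minute 87 to minute 91.
minute 116 to minute 147 overlaps B on minute 136 to minute 147.
minute 150 to minute 156 overlaps B on minute 150 to minute 156.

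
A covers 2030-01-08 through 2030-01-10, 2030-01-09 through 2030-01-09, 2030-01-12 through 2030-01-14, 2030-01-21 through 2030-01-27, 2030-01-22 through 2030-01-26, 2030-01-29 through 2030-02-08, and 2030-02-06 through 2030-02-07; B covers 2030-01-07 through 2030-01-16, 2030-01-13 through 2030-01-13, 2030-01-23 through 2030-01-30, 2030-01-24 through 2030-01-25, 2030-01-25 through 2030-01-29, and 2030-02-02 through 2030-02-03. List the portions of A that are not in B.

2030-01-21 through 2030-01-22, 2030-01-31 through 2030-02-01, 2030-02-04 through 2030-02-08

A, merged: 2030-01-08 through 2030-01-10, 2030-01-12 through 2030-01-14, 2030-01-21 through 2030-01-27, 2030-01-29 through 2030-02-08.
B, merged: 2030-01-07 through 2030-01-16, 2030-01-23 through 2030-01-30, 2030-02-02 through 2030-02-03.
2030-01-08 through 2030-01-10: fully covered by B → removed.
2030-01-12 through 2030-01-14: fully covered by B → removed.
2030-01-21 through 2030-01-27 minus B → 2030-01-21 through 2030-01-22.
2030-01-29 through 2030-02-08 minus B → 2030-01-31 through 2030-02-01, 2030-02-04 through 2030-02-08.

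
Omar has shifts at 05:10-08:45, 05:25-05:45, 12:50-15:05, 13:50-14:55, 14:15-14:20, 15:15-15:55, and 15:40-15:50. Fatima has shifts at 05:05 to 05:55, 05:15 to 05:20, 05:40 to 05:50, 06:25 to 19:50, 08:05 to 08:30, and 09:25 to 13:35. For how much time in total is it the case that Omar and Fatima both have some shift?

First set merges to 05:10–08:45, 12:50–15:05, 15:15–15:55.
Second set merges to 05:05–05:55, 06:25–19:50.
A ∩ B = 05:10–05:55, 06:25–08:45, 12:50–15:05, 15:15–15:55.
Total: 45 min + 2 h 20 min + 2 h 15 min + 40 min = 6 h.

6 h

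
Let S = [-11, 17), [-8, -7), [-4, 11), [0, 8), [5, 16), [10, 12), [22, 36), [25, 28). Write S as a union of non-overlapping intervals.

[-8, -7) overlaps/touches [-11, 17) → extend to [-11, 17).
[-4, 11) overlaps/touches [-11, 17) → extend to [-11, 17).
[0, 8) overlaps/touches [-11, 17) → extend to [-11, 17).
[5, 16) overlaps/touches [-11, 17) → extend to [-11, 17).
[10, 12) overlaps/touches [-11, 17) → extend to [-11, 17).
[22, 36) is disjoint → start new block.
[25, 28) overlaps/touches [22, 36) → extend to [22, 36).

[-11, 17) ∪ [22, 36)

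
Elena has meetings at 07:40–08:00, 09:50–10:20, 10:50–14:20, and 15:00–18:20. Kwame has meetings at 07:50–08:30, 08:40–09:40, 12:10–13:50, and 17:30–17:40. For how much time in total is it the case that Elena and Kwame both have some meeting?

A ∩ B = 07:50–08:00, 12:10–13:50, 17:30–17:40.
Total: 10 min + 1 h 40 min + 10 min = 2 h.

2 h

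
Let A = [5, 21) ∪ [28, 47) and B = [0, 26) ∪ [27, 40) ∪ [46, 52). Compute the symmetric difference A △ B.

[0, 5) ∪ [21, 26) ∪ [27, 28) ∪ [40, 46) ∪ [47, 52)

A \ B = [40, 46).
B \ A = [0, 5), [21, 26), [27, 28), [47, 52).
Union of the two gives the symmetric difference.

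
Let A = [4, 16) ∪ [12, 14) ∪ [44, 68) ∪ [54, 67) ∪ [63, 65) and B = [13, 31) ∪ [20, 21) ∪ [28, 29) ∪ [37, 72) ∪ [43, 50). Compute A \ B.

Merge the first list: [4, 16), [44, 68).
Merge the second list: [13, 31), [37, 72).
[4, 16) with B removed leaves [4, 13).
[44, 68) lies entirely inside B → drops out.

[4, 13)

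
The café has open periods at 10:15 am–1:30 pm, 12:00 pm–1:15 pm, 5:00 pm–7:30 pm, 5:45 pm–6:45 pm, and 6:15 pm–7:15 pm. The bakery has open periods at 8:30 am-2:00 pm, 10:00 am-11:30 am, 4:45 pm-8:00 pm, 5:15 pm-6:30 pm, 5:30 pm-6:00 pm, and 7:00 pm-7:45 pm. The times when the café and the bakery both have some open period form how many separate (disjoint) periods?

2

Merge the first list: 10:15 am–1:30 pm, 5:00 pm–7:30 pm.
Merge the second list: 8:30 am–2:00 pm, 4:45 pm–8:00 pm.
A ∩ B = 10:15 am–1:30 pm, 5:00 pm–7:30 pm.
That is 2 disjoint pieces.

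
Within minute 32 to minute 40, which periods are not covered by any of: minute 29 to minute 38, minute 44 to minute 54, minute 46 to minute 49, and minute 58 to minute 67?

minute 38 to minute 40

Covered (merged): minute 29 to minute 38, minute 44 to minute 54, minute 58 to minute 67.
Uncovered inside minute 32 to minute 40: minute 38 to minute 40.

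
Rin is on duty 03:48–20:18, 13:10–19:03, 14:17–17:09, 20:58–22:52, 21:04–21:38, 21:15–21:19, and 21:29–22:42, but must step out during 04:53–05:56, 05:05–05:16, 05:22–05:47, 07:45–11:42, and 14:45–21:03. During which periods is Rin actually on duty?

03:48–04:53, 05:56–07:45, 11:42–14:45, 21:03–22:52

A, merged: 03:48–20:18, 20:58–22:52.
B, merged: 04:53–05:56, 07:45–11:42, 14:45–21:03.
03:48–20:18 \ B = 03:48–04:53, 05:56–07:45, 11:42–14:45.
20:58–22:52 \ B = 21:03–22:52.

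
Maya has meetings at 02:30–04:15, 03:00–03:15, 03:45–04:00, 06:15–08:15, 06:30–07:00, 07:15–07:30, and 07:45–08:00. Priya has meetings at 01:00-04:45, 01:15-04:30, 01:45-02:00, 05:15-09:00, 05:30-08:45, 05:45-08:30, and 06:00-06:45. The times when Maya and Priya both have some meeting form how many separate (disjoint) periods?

Merge the first list: 02:30–04:15, 06:15–08:15.
Merge the second list: 01:00–04:45, 05:15–09:00.
A ∩ B = 02:30–04:15, 06:15–08:15.
That is 2 disjoint pieces.

2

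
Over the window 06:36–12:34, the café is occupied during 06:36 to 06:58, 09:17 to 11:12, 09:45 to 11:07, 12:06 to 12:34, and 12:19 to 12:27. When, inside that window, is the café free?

Covered (merged): 06:36-06:58, 09:17-11:12, 12:06-12:34.
Gaps within 06:36-12:34: 06:58-09:17, 11:12-12:06.

06:58-09:17, 11:12-12:06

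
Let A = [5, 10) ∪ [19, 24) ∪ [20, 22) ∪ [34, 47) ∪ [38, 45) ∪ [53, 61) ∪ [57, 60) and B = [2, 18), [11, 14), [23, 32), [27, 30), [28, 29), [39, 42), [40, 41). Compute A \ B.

[19, 23) ∪ [34, 39) ∪ [42, 47) ∪ [53, 61)

Merge the first list: [5, 10), [19, 24), [34, 47), [53, 61).
Merge the second list: [2, 18), [23, 32), [39, 42).
[5, 10): fully covered by B → removed.
[19, 24) minus B → [19, 23).
[34, 47) minus B → [34, 39), [42, 47).
[53, 61): no B overlap → unchanged.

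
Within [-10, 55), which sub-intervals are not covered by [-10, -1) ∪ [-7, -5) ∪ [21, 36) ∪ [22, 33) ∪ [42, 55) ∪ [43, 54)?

[-1, 21) ∪ [36, 42)

After merging, the occupied span is [-10, -1), [21, 36), [42, 55).
Uncovered inside [-10, 55): [-1, 21), [36, 42).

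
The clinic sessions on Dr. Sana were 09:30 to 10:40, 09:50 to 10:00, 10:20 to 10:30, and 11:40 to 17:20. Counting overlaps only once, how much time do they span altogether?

Merged: 09:30–10:40, 11:40–17:20.
Lengths: 1 h 10 min + 5 h 40 min = 6 h 50 min.

6 h 50 min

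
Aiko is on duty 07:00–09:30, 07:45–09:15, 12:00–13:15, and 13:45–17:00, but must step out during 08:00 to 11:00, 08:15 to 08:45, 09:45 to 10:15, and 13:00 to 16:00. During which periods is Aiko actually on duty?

A, merged: 07:00–09:30, 12:00–13:15, 13:45–17:00.
B, merged: 08:00–11:00, 13:00–16:00.
07:00–09:30 minus B → 07:00–08:00.
12:00–13:15 minus B → 12:00–13:00.
13:45–17:00 minus B → 16:00–17:00.

07:00–08:00, 12:00–13:00, 16:00–17:00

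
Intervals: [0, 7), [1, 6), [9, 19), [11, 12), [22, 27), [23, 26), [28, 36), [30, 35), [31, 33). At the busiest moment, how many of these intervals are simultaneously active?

Sweep endpoints in order; track running count of active intervals.
Peak of 3 reached at 31.

3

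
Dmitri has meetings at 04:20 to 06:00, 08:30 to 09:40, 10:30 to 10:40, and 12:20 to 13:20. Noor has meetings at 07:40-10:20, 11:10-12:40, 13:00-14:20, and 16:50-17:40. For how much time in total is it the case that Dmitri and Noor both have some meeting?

A ∩ B = 08:30-09:40, 12:20-12:40, 13:00-13:20.
Total: 1 h 10 min + 20 min + 20 min = 1 h 50 min.

1 h 50 min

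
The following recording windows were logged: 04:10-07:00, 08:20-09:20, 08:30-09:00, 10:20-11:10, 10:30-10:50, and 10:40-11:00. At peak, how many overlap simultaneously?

3

Walk the sorted start/end points keeping a running depth.
The depth first hits 3 at 10:40.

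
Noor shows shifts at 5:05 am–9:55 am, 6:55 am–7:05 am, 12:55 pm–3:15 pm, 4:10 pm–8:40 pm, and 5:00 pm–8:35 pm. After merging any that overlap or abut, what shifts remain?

5:05 am–9:55 am, 12:55 pm–3:15 pm, 4:10 pm–8:40 pm

6:55 am–7:05 am overlaps/touches 5:05 am–9:55 am → extend to 5:05 am–9:55 am.
12:55 pm–3:15 pm is disjoint → start new block.
4:10 pm–8:40 pm is disjoint → start new block.
5:00 pm–8:35 pm overlaps/touches 4:10 pm–8:40 pm → extend to 4:10 pm–8:40 pm.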